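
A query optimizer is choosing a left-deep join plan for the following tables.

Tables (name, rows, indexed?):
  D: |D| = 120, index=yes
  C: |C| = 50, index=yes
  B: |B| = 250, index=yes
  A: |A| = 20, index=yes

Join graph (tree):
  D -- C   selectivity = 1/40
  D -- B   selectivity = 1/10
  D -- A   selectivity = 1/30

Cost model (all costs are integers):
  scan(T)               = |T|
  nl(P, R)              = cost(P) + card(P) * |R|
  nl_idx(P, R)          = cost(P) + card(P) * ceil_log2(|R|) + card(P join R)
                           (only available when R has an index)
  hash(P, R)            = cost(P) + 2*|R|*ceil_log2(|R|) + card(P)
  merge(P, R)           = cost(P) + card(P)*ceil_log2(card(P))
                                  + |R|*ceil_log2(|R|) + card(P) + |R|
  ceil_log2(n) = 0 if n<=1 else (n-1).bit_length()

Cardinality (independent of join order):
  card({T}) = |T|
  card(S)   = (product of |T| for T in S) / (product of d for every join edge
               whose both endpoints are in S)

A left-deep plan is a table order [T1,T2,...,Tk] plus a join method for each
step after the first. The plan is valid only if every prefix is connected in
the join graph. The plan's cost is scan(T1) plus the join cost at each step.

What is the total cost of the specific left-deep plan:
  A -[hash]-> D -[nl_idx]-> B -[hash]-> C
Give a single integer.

step 1: scan A: cost=20, card=20
step 2: join D via hash
    card(P join D) = 20*120/(30) = 80
    cost = 20 + 2*120*7 + 20 = 1720
step 3: join B via nl_idx
    card(P join B) = 80*250/(10) = 2000
    cost = 1720 + 80*8 + 2000 = 4360
step 4: join C via hash
    card(P join C) = 2000*50/(40) = 2500
    cost = 4360 + 2*50*6 + 2000 = 6960

6960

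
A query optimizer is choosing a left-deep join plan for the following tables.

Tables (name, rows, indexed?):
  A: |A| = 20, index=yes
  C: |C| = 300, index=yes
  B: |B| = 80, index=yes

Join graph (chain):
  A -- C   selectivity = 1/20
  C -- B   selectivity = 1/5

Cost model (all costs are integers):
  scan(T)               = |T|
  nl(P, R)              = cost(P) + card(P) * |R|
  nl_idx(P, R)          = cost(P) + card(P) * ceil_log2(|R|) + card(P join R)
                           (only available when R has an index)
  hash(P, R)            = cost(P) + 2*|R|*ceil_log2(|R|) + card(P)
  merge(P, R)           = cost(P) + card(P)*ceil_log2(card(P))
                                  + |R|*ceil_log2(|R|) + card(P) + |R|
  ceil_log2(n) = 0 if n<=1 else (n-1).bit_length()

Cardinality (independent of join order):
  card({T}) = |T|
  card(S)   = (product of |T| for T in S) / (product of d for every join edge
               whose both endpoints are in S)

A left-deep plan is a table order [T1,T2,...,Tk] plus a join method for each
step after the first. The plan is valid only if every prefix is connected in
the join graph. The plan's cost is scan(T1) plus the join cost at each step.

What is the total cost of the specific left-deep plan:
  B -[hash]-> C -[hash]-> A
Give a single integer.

10560

step 1: scan B: cost=80, card=80
step 2: join C via hash
    card(P join C) = 80*300/(5) = 4800
    cost = 80 + 2*300*9 + 80 = 5560
step 3: join A via hash
    card(P join A) = 4800*20/(20) = 4800
    cost = 5560 + 2*20*5 + 4800 = 10560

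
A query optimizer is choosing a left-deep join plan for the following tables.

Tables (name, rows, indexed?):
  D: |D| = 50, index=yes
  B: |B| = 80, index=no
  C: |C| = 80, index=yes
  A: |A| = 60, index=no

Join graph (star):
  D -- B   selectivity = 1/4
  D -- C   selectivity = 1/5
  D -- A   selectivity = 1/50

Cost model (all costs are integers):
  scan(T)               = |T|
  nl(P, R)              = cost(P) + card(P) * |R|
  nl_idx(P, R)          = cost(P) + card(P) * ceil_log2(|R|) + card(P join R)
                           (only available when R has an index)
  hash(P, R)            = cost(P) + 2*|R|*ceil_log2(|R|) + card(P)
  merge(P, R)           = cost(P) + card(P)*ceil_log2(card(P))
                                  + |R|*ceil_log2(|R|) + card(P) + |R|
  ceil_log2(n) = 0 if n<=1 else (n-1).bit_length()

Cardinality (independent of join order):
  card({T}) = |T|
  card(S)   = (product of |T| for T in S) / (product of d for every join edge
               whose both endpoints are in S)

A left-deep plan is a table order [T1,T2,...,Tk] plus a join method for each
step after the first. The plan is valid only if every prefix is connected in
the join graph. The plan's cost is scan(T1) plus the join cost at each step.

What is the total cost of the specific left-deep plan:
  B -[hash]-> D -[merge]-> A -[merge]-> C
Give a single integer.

27220

step 1: scan B: cost=80, card=80
step 2: join D via hash
    card(P join D) = 80*50/(4) = 1000
    cost = 80 + 2*50*6 + 80 = 760
step 3: join A via merge
    card(P join A) = 1000*60/(50) = 1200
    cost = 760 + 1000*10 + 60*6 + 1000 + 60 = 12180
step 4: join C via merge
    card(P join C) = 1200*80/(5) = 19200
    cost = 12180 + 1200*11 + 80*7 + 1200 + 80 = 27220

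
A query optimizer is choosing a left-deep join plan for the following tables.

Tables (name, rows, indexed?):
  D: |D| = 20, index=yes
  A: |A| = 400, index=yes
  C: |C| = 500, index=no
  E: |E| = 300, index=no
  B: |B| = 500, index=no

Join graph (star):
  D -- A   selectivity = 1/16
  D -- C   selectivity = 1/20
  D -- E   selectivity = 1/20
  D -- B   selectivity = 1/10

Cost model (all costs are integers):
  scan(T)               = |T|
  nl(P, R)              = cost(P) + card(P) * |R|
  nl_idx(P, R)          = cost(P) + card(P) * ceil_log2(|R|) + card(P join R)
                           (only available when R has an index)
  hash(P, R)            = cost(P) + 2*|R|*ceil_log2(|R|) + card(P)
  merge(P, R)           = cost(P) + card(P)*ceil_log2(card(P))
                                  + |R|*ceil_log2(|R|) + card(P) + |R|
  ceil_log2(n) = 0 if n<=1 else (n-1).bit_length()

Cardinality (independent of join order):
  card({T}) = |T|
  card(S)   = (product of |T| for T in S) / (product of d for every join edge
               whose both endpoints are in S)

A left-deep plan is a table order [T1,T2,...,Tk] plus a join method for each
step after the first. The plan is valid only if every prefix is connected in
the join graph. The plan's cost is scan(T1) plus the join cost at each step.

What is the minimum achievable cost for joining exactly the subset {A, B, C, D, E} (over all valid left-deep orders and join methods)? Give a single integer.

Selinger DP over subsets of {A,B,C,D,E}:
  {D}: scan cost=20, card=20
  {A}: scan cost=400, card=400
  {C}: scan cost=500, card=500
  {E}: scan cost=300, card=300
  {B}: scan cost=500, card=500
  {AD}: card=500; try (A,nl_idx)→700, (D,hash)→1000, (D,nl_idx)→2900, (A,merge)→4140, (D,merge)→4520, (A,hash)→7240 …(+2); best=700 via (A,nl_idx)
  {CD}: card=500; try (D,hash)→1200, (D,nl_idx)→3500, (C,merge)→5140, (D,merge)→5620, (C,hash)→9040, (C,nl)→10020 …(+1); best=1200 via (D,hash)
  {DE}: card=300; try (D,hash)→800, (D,nl_idx)→2100, (E,merge)→3140, (D,merge)→3420, (E,hash)→5440, (E,nl)→6020 …(+1); best=800 via (D,hash)
  {BD}: card=1000; try (D,hash)→1200, (D,nl_idx)→4000, (B,merge)→5140, (D,merge)→5620, (B,hash)→9040, (B,nl)→10020 …(+1); best=1200 via (D,hash)
  {ACD}: card=12500; try (A,hash)→8900, (C,hash)→10200, (A,merge)→10200, (C,merge)→10700, (A,nl_idx)→18200, (A,nl)→201200 …(+1); best=8900 via (A,hash)
  {ADE}: card=7500; try (E,hash)→6600, (A,merge)→7800, (A,hash)→8300, (E,merge)→8700, (A,nl_idx)→11000, (A,nl)→120800 …(+1); best=6600 via (E,hash)
  {ABD}: card=25000; try (A,hash)→9400, (B,hash)→10200, (B,merge)→10700, (A,merge)→16200, (A,nl_idx)→35200, (B,nl)→250700 …(+1); best=9400 via (A,hash)
  {CDE}: card=7500; try (E,hash)→7100, (C,merge)→8800, (E,merge)→9200, (C,hash)→10100, (C,nl)→150800, (E,nl)→151200; best=7100 via (E,hash)
  {BCD}: card=25000; try (B,hash)→10700, (C,hash)→11200, (B,merge)→11200, (C,merge)→17200, (B,nl)→251200, (C,nl)→501200; best=10700 via (B,hash)
  {BDE}: card=15000; try (E,hash)→7600, (B,merge)→8800, (B,hash)→10100, (E,merge)→15200, (B,nl)→150800, (E,nl)→301200; best=7600 via (E,hash)
  {ACDE}: card=187500; try (A,hash)→21800, (C,hash)→23100, (E,hash)→26800, (A,merge)→116100, (C,merge)→116600, (E,merge)→199400 …(+4); best=21800 via (A,hash)
  {ABCD}: card=625000; try (B,hash)→30400, (A,hash)→42900, (C,hash)→43400, (B,merge)→201400, (C,merge)→414400, (A,merge)→414700 …(+4); best=30400 via (B,hash)
  {ABDE}: card=375000; try (B,hash)→23100, (A,hash)→29800, (E,hash)→39800, (B,merge)→116600, (A,merge)→236600, (E,merge)→412400 …(+4); best=23100 via (B,hash)
  {BCDE}: card=375000; try (B,hash)→23600, (C,hash)→31600, (E,hash)→41100, (B,merge)→117100, (C,merge)→237600, (E,merge)→413700 …(+3); best=23600 via (B,hash)
  {ABCDE}: card=9375000; try (B,hash)→218300, (A,hash)→405800, (C,hash)→407100, (E,hash)→660800, (B,merge)→3589300, (A,merge)→7527600 …(+7); best=218300 via (B,hash)

218300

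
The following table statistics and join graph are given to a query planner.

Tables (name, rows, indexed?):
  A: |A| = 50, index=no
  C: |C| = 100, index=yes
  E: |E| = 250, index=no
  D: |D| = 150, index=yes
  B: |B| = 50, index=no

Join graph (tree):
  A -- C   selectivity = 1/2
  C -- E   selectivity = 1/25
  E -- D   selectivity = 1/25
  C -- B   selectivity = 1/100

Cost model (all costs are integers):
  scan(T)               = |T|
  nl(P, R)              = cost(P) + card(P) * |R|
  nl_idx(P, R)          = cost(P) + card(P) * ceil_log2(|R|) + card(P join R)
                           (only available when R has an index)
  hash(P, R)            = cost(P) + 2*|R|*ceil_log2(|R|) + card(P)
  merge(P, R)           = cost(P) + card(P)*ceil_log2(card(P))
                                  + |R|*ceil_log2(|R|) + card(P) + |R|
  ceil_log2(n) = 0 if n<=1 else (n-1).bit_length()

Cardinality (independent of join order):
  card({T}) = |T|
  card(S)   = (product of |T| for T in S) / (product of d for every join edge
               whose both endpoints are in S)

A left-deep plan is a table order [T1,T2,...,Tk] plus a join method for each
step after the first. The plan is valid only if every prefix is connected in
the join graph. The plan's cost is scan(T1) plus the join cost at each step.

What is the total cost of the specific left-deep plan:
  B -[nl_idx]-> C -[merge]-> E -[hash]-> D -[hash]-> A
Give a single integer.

9550

step 1: scan B: cost=50, card=50
step 2: join C via nl_idx
    card(P join C) = 50*100/(100) = 50
    cost = 50 + 50*7 + 50 = 450
step 3: join E via merge
    card(P join E) = 50*250/(25) = 500
    cost = 450 + 50*6 + 250*8 + 50 + 250 = 3050
step 4: join D via hash
    card(P join D) = 500*150/(25) = 3000
    cost = 3050 + 2*150*8 + 500 = 5950
step 5: join A via hash
    card(P join A) = 3000*50/(2) = 75000
    cost = 5950 + 2*50*6 + 3000 = 9550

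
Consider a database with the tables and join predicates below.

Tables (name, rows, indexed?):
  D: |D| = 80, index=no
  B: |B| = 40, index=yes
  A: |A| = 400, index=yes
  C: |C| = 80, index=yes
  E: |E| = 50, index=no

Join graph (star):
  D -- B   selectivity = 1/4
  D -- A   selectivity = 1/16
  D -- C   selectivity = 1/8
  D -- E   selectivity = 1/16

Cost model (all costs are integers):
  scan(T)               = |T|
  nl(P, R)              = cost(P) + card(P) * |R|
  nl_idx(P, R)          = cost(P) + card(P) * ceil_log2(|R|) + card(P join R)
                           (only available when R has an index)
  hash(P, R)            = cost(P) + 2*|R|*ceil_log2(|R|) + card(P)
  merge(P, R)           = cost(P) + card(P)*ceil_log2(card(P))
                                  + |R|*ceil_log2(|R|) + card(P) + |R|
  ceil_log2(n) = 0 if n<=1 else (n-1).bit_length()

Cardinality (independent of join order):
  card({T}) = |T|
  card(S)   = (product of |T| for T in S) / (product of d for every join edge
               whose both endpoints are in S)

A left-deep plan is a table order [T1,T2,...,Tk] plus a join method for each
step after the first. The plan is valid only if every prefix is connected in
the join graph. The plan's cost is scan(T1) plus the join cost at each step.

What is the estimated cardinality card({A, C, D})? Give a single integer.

20000

Tables in S: A(400), C(80), D(80)
Edges inside S: D-A(d=16), D-C(d=8)
numerator = 400 * 80 * 80 = 2560000
denominator = 16 * 8 = 128
card(S) = 2560000 / 128 = 20000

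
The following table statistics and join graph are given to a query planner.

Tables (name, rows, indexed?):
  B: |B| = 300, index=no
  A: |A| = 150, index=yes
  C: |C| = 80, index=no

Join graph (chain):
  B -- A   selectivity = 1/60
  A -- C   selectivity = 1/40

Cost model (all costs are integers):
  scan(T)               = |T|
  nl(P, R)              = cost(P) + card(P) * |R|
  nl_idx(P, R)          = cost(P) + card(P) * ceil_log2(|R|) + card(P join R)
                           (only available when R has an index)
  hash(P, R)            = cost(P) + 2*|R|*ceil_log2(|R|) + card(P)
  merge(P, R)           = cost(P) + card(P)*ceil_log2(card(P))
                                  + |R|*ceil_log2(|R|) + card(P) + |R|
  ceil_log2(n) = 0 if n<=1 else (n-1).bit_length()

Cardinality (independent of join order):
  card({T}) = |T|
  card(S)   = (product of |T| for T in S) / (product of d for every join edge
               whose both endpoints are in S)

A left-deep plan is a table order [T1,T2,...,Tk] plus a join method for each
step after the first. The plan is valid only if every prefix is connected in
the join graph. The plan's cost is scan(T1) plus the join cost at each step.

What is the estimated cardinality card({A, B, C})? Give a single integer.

1500

Tables in S: A(150), B(300), C(80)
Edges inside S: B-A(d=60), A-C(d=40)
numerator = 150 * 300 * 80 = 3600000
denominator = 60 * 40 = 2400
card(S) = 3600000 / 2400 = 1500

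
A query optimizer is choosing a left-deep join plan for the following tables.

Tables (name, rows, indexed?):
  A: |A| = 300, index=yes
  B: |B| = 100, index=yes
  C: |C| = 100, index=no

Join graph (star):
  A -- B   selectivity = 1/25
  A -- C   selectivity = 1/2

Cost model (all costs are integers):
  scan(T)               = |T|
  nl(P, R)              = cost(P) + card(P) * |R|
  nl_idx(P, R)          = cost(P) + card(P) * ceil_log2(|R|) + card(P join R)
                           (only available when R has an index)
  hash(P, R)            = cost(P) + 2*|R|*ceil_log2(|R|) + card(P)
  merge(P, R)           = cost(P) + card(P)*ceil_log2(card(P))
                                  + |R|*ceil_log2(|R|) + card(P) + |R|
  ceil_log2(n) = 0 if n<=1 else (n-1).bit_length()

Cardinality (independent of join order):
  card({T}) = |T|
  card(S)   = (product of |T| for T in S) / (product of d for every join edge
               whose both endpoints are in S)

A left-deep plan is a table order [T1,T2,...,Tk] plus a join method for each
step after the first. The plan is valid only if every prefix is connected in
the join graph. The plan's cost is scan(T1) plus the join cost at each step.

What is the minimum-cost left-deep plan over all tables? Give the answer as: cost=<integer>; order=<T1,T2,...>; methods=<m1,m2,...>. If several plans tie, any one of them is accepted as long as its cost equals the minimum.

Selinger DP (subsets sized 1..n):
  {A}: scan cost=300, card=300
  {B}: scan cost=100, card=100
  {C}: scan cost=100, card=100
  {AB}: card=1200; try (B,hash)→2000, (A,nl_idx)→2200, (B,nl_idx)→3600, (A,merge)→3900, (B,merge)→4100, (A,hash)→5600 …(+2); best=2000 via (B,hash)
  {AC}: card=15000; try (C,hash)→2000, (A,merge)→3900, (C,merge)→4100, (A,hash)→5600, (A,nl_idx)→16000, (A,nl)→30100 …(+1); best=2000 via (C,hash)
  {ABC}: card=60000; try (C,hash)→4600, (C,merge)→17200, (B,hash)→18400, (C,nl)→122000, (B,nl_idx)→167000, (B,merge)→227800 …(+1); best=4600 via (C,hash)

cost=4600; order=A,B,C; methods=hash,hash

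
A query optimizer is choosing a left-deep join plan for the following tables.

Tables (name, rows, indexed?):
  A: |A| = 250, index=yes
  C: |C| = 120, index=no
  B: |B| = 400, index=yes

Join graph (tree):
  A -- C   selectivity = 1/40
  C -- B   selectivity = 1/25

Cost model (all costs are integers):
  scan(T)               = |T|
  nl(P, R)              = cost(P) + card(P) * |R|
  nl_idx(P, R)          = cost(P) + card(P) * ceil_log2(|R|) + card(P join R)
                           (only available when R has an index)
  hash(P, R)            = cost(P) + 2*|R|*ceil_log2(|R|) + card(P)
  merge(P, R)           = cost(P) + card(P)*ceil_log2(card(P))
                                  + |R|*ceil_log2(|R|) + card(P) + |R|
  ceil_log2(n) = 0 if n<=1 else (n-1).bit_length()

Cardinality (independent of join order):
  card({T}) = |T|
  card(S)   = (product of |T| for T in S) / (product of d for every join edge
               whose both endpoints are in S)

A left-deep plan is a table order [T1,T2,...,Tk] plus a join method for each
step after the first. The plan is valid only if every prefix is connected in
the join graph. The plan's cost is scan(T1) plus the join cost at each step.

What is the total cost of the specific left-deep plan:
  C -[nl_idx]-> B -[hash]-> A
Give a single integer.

step 1: scan C: cost=120, card=120
step 2: join B via nl_idx
    card(P join B) = 120*400/(25) = 1920
    cost = 120 + 120*9 + 1920 = 3120
step 3: join A via hash
    card(P join A) = 1920*250/(40) = 12000
    cost = 3120 + 2*250*8 + 1920 = 9040

9040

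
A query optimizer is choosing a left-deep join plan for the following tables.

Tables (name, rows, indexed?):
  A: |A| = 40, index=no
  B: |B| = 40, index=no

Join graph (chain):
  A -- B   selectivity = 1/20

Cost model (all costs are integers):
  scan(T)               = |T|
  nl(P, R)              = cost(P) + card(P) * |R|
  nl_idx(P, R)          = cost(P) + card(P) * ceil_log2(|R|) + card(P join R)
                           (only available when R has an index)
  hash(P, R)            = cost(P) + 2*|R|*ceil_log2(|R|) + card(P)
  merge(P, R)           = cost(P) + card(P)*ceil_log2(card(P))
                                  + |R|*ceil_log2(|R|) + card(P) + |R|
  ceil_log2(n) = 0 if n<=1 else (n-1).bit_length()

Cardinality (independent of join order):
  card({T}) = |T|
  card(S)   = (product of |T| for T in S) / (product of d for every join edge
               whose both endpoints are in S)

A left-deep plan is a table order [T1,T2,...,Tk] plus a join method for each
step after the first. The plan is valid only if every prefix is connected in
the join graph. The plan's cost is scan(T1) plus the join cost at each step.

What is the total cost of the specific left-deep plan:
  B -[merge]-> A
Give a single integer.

step 1: scan B: cost=40, card=40
step 2: join A via merge
    card(P join A) = 40*40/(20) = 80
    cost = 40 + 40*6 + 40*6 + 40 + 40 = 600

600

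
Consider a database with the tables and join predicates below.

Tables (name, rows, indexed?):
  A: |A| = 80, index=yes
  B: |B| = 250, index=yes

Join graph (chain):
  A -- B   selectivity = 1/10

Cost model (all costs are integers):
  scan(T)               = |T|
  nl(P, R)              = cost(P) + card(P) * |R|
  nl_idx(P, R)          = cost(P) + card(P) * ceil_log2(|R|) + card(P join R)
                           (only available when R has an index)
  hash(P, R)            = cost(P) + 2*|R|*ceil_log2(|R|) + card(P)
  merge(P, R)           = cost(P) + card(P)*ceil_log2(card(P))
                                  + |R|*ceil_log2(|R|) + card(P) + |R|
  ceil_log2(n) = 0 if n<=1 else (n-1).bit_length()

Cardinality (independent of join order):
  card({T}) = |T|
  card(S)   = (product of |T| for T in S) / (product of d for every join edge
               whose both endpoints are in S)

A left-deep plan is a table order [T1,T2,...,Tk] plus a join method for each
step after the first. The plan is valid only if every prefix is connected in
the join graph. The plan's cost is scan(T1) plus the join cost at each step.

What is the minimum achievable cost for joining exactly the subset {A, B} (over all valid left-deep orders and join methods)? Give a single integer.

Selinger DP over subsets of {A,B}:
  {A}: scan cost=80, card=80
  {B}: scan cost=250, card=250
  {AB}: card=2000; try (A,hash)→1620, (B,nl_idx)→2720, (B,merge)→2970, (A,merge)→3140, (A,nl_idx)→4000, (B,hash)→4160 …(+2); best=1620 via (A,hash)

1620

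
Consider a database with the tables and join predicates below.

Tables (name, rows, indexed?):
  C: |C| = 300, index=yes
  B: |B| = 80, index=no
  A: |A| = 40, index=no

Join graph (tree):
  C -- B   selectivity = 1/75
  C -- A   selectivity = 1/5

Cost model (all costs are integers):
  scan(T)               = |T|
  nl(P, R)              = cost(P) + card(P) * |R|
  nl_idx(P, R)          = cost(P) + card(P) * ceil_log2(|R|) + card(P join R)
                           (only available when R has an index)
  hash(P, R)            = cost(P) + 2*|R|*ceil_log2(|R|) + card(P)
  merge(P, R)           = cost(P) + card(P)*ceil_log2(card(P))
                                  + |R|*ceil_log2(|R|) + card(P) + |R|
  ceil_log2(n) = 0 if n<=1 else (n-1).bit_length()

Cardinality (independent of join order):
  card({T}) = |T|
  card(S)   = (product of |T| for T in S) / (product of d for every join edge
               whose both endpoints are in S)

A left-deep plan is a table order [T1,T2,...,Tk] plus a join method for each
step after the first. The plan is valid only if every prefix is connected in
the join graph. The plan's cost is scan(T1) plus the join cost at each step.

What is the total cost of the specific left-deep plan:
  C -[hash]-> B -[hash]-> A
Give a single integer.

step 1: scan C: cost=300, card=300
step 2: join B via hash
    card(P join B) = 300*80/(75) = 320
    cost = 300 + 2*80*7 + 300 = 1720
step 3: join A via hash
    card(P join A) = 320*40/(5) = 2560
    cost = 1720 + 2*40*6 + 320 = 2520

2520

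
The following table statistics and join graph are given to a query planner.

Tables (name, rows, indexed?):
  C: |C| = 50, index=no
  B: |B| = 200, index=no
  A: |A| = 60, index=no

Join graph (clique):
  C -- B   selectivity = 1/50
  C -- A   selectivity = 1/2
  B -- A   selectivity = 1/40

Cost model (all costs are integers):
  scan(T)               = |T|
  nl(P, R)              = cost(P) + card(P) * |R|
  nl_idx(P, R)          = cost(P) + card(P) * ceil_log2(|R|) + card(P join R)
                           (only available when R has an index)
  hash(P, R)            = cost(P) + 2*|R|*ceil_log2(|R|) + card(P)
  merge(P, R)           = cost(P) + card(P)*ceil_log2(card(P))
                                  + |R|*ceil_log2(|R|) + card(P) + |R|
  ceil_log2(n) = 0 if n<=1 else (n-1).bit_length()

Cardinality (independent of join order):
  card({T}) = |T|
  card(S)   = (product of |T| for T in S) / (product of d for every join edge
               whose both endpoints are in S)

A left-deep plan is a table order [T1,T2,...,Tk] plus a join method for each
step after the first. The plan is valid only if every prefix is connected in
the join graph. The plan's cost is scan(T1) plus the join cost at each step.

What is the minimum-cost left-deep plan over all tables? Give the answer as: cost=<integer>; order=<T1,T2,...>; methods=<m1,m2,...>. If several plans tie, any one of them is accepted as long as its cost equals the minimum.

cost=1920; order=B,C,A; methods=hash,hash

Selinger DP (subsets sized 1..n):
  {C}: scan cost=50, card=50
  {B}: scan cost=200, card=200
  {A}: scan cost=60, card=60
  {BC}: card=200; try (C,hash)→1000, (B,merge)→2200, (C,merge)→2350, (B,hash)→3300, (B,nl)→10050, (C,nl)→10200; best=1000 via (C,hash)
  {AC}: card=1500; try (C,hash)→720, (A,hash)→820, (A,merge)→820, (C,merge)→830, (A,nl)→3050, (C,nl)→3060; best=720 via (C,hash)
  {AB}: card=300; try (A,hash)→1120, (B,merge)→2280, (A,merge)→2420, (B,hash)→3320, (B,nl)→12060, (A,nl)→12200; best=1120 via (A,hash)
  {ABC}: card=150; try (A,hash)→1920, (C,hash)→2020, (A,merge)→3220, (C,merge)→4470, (B,hash)→5420, (A,nl)→13000 …(+3); best=1920 via (A,hash)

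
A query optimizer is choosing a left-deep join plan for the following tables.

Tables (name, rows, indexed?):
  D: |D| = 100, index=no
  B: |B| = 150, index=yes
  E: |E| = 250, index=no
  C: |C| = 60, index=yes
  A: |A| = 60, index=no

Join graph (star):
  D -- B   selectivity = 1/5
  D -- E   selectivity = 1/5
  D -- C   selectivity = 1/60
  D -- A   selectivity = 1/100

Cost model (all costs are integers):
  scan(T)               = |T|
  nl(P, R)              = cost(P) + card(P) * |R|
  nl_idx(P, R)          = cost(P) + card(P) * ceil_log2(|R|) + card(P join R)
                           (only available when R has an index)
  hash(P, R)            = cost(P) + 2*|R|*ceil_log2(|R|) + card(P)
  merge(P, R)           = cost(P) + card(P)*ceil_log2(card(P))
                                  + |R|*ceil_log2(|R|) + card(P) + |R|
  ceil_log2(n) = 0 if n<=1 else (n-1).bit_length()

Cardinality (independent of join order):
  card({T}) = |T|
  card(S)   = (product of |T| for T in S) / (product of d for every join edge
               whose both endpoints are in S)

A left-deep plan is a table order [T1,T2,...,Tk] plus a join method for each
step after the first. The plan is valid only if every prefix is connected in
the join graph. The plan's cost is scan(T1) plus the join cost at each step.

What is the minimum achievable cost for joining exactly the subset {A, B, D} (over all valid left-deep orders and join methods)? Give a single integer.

2690

Selinger DP over subsets of {A,B,D}:
  {D}: scan cost=100, card=100
  {B}: scan cost=150, card=150
  {A}: scan cost=60, card=60
  {BD}: card=3000; try (D,hash)→1700, (B,merge)→2250, (D,merge)→2300, (B,hash)→2600, (B,nl_idx)→3900, (B,nl)→15100 …(+1); best=1700 via (D,hash)
  {AD}: card=60; try (A,hash)→920, (D,merge)→1280, (A,merge)→1320, (D,hash)→1520, (D,nl)→6060, (A,nl)→6100; best=920 via (A,hash)
  {ABD}: card=1800; try (B,merge)→2690, (B,nl_idx)→3200, (B,hash)→3380, (A,hash)→5420, (B,nl)→9920, (A,merge)→41120 …(+1); best=2690 via (B,merge)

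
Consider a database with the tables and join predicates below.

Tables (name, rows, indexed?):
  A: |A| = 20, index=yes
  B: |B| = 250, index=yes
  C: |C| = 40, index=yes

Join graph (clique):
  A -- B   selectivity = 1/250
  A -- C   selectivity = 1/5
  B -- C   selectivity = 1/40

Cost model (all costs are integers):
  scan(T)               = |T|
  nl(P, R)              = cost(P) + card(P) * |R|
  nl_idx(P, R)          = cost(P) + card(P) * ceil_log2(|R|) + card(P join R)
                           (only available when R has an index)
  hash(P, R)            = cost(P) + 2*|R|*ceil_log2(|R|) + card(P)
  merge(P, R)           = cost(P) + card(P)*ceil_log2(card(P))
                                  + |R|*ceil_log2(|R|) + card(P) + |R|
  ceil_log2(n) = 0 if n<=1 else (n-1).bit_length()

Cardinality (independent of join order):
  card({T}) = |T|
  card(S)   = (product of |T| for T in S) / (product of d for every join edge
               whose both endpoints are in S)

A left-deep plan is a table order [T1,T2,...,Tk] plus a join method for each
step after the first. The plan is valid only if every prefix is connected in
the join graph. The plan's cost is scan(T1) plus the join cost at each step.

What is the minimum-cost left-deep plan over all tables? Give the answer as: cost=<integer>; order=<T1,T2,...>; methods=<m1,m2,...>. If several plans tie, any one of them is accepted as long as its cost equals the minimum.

Selinger DP (subsets sized 1..n):
  {A}: scan cost=20, card=20
  {B}: scan cost=250, card=250
  {C}: scan cost=40, card=40
  {AB}: card=20; try (B,nl_idx)→200, (A,hash)→700, (A,nl_idx)→1520, (B,merge)→2390, (A,merge)→2620, (B,hash)→4040 …(+2); best=200 via (B,nl_idx)
  {AC}: card=160; try (A,hash)→280, (C,nl_idx)→300, (A,nl_idx)→400, (C,merge)→420, (A,merge)→440, (C,hash)→520 …(+2); best=280 via (A,hash)
  {BC}: card=250; try (B,nl_idx)→610, (C,hash)→980, (C,nl_idx)→2000, (B,merge)→2570, (C,merge)→2780, (B,hash)→4080 …(+2); best=610 via (B,nl_idx)
  {ABC}: card=4; try (C,nl_idx)→324, (C,merge)→600, (C,hash)→700, (C,nl)→1000, (A,hash)→1060, (B,nl_idx)→1564 …(+6); best=324 via (C,nl_idx)

cost=324; order=A,B,C; methods=nl_idx,nl_idx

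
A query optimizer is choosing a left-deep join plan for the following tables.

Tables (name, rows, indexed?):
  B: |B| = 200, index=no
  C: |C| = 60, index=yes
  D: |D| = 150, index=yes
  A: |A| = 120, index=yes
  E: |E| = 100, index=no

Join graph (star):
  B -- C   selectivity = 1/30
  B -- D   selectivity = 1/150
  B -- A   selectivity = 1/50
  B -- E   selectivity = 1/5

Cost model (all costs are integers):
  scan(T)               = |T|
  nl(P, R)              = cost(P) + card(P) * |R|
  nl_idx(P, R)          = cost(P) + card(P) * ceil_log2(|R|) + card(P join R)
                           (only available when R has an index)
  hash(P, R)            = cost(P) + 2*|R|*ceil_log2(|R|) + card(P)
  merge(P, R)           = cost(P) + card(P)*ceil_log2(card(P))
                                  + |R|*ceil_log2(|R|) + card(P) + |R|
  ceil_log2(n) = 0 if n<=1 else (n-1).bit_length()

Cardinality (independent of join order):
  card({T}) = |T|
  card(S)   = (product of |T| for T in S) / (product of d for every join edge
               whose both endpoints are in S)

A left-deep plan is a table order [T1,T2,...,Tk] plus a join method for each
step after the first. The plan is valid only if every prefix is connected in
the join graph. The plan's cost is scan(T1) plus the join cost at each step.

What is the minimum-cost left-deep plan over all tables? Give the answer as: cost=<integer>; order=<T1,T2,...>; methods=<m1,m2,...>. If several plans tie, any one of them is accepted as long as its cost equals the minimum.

cost=7360; order=B,D,C,A,E; methods=nl_idx,hash,hash,hash

Selinger DP (subsets sized 1..n):
  {B}: scan cost=200, card=200
  {C}: scan cost=60, card=60
  {D}: scan cost=150, card=150
  {A}: scan cost=120, card=120
  {E}: scan cost=100, card=100
  {BC}: card=400; try (C,hash)→1120, (C,nl_idx)→1800, (B,merge)→2280, (C,merge)→2420, (B,hash)→3320, (B,nl)→12060 …(+1); best=1120 via (C,hash)
  {BD}: card=200; try (D,nl_idx)→2000, (D,hash)→2800, (B,merge)→3300, (D,merge)→3350, (B,hash)→3500, (B,nl)→30150 …(+1); best=2000 via (D,nl_idx)
  {AB}: card=480; try (A,hash)→2080, (A,nl_idx)→2080, (B,merge)→2880, (A,merge)→2960, (B,hash)→3440, (B,nl)→24120 …(+1); best=2080 via (A,hash)
  {BE}: card=4000; try (E,hash)→1800, (B,merge)→2700, (E,merge)→2800, (B,hash)→3400, (B,nl)→20100, (E,nl)→20200; best=1800 via (E,hash)
  {BCD}: card=400; try (C,hash)→2920, (C,nl_idx)→3600, (D,hash)→3920, (C,merge)→4220, (D,nl_idx)→4720, (D,merge)→6470 …(+2); best=2920 via (C,hash)
  {ABC}: card=960; try (A,hash)→3200, (C,hash)→3280, (A,nl_idx)→4880, (C,nl_idx)→5920, (A,merge)→6080, (C,merge)→7300 …(+2); best=3200 via (A,hash)
  {BCE}: card=8000; try (E,hash)→2920, (E,merge)→5920, (C,hash)→6520, (C,nl_idx)→33800, (E,nl)→41120, (C,merge)→54220 …(+1); best=2920 via (E,hash)
  {ABD}: card=480; try (A,hash)→3880, (A,nl_idx)→3880, (A,merge)→4760, (D,hash)→4960, (D,nl_idx)→6400, (D,merge)→8230 …(+2); best=3880 via (A,hash)
  {BDE}: card=4000; try (E,hash)→3600, (E,merge)→4600, (D,hash)→8200, (E,nl)→22000, (D,nl_idx)→37800, (D,merge)→55150 …(+1); best=3600 via (E,hash)
  {ABE}: card=9600; try (E,hash)→3960, (A,hash)→7480, (E,merge)→7680, (A,nl_idx)→39400, (E,nl)→50080, (A,merge)→54760 …(+1); best=3960 via (E,hash)
  {ABCD}: card=960; try (A,hash)→5000, (C,hash)→5080, (D,hash)→6560, (A,nl_idx)→6680, (C,nl_idx)→7720, (A,merge)→7880 …(+6); best=5000 via (A,hash)
  {BCDE}: card=8000; try (E,hash)→4720, (E,merge)→7720, (C,hash)→8320, (D,hash)→13320, (C,nl_idx)→35600, (E,nl)→42920 …(+5); best=4720 via (E,hash)
  {ABCE}: card=19200; try (E,hash)→5560, (A,hash)→12600, (C,hash)→14280, (E,merge)→14560, (A,nl_idx)→78120, (C,nl_idx)→80760 …(+5); best=5560 via (E,hash)
  {ABDE}: card=9600; try (E,hash)→5760, (A,hash)→9280, (E,merge)→9480, (D,hash)→15960, (A,nl_idx)→41200, (E,nl)→51880 …(+5); best=5760 via (E,hash)
  {ABCDE}: card=19200; try (E,hash)→7360, (A,hash)→14400, (C,hash)→16080, (E,merge)→16360, (D,hash)→27160, (A,nl_idx)→79920 …(+9); best=7360 via (E,hash)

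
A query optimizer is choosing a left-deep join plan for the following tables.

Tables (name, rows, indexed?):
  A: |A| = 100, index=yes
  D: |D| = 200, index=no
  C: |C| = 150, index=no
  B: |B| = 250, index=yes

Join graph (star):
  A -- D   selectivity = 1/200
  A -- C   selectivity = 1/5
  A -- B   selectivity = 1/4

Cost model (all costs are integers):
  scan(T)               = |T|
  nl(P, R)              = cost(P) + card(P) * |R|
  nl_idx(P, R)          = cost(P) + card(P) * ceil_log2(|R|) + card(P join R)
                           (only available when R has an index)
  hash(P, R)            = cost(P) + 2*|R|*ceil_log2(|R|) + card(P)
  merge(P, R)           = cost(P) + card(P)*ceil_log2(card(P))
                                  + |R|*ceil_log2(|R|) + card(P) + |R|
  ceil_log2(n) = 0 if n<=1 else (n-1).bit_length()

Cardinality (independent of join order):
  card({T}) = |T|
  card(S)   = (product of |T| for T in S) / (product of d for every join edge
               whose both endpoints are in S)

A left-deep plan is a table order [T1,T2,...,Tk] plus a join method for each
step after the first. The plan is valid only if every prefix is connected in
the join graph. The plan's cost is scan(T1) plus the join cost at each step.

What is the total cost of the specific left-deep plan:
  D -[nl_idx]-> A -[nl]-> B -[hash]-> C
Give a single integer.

35350

step 1: scan D: cost=200, card=200
step 2: join A via nl_idx
    card(P join A) = 200*100/(200) = 100
    cost = 200 + 200*7 + 100 = 1700
step 3: join B via nl
    card(P join B) = 100*250/(4) = 6250
    cost = 1700 + 100*250 = 26700
step 4: join C via hash
    card(P join C) = 6250*150/(5) = 187500
    cost = 26700 + 2*150*8 + 6250 = 35350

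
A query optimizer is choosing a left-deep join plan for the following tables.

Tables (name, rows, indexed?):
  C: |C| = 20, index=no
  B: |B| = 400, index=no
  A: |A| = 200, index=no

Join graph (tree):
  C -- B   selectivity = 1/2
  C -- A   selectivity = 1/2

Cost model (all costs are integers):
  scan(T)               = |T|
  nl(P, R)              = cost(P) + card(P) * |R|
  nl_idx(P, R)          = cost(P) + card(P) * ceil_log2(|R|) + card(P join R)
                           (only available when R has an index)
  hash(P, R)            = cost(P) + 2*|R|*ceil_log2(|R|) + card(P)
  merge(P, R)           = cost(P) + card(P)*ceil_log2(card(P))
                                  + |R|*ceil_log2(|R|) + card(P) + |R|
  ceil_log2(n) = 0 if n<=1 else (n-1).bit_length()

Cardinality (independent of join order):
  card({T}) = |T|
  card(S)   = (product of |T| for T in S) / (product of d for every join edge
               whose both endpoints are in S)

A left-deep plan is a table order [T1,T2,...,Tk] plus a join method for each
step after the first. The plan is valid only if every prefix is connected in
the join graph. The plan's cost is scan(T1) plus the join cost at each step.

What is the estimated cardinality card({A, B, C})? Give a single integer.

400000

Tables in S: A(200), B(400), C(20)
Edges inside S: C-B(d=2), C-A(d=2)
numerator = 200 * 400 * 20 = 1600000
denominator = 2 * 2 = 4
card(S) = 1600000 / 4 = 400000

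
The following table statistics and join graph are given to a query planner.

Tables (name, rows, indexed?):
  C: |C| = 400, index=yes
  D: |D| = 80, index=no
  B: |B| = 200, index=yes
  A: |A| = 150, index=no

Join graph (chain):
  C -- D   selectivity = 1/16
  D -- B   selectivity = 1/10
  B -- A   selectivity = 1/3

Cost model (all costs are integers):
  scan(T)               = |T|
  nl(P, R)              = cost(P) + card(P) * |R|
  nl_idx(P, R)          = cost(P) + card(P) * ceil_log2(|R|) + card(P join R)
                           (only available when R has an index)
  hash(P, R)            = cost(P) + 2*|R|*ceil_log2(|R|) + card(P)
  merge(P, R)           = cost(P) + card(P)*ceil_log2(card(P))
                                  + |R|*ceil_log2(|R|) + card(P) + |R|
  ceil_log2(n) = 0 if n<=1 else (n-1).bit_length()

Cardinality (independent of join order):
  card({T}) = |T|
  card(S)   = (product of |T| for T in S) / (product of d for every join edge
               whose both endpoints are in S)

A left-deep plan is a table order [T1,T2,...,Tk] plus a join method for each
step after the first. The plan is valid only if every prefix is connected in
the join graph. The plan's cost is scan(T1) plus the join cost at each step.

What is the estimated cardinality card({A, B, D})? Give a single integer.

Tables in S: A(150), B(200), D(80)
Edges inside S: D-B(d=10), B-A(d=3)
numerator = 150 * 200 * 80 = 2400000
denominator = 10 * 3 = 30
card(S) = 2400000 / 30 = 80000

80000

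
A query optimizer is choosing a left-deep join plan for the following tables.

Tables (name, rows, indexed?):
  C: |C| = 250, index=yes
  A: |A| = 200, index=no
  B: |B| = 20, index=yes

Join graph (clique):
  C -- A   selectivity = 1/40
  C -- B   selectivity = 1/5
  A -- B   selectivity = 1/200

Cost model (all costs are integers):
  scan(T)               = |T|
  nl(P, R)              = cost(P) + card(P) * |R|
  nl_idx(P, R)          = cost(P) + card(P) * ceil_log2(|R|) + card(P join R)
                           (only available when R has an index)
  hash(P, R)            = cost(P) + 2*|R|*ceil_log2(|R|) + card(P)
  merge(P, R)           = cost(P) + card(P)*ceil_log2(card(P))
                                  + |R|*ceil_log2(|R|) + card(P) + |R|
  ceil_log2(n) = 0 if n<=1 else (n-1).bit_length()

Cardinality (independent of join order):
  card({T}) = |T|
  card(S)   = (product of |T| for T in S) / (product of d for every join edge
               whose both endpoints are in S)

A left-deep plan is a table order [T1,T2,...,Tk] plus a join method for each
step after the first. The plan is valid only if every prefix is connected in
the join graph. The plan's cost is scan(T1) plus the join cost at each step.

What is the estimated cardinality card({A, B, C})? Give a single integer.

Tables in S: A(200), B(20), C(250)
Edges inside S: C-A(d=40), C-B(d=5), A-B(d=200)
numerator = 200 * 20 * 250 = 1000000
denominator = 40 * 5 * 200 = 40000
card(S) = 1000000 / 40000 = 25

25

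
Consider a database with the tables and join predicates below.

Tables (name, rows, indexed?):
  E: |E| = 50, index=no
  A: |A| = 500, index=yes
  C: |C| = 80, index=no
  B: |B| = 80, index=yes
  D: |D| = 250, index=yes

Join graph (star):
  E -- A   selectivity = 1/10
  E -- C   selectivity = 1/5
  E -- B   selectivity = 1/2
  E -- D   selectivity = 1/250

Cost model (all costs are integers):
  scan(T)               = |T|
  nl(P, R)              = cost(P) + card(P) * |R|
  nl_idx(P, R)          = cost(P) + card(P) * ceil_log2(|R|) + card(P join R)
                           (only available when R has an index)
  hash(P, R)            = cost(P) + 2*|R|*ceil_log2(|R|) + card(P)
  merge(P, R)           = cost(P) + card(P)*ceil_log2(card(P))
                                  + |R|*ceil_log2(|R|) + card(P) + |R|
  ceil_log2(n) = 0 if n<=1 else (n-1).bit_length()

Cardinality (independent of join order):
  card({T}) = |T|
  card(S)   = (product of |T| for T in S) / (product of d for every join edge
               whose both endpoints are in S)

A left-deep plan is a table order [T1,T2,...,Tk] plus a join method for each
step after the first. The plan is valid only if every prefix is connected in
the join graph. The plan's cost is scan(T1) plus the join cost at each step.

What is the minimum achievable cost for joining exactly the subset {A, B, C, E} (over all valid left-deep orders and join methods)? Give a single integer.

Selinger DP over subsets of {A,B,C,E}:
  {E}: scan cost=50, card=50
  {A}: scan cost=500, card=500
  {C}: scan cost=80, card=80
  {B}: scan cost=80, card=80
  {AE}: card=2500; try (E,hash)→1600, (A,nl_idx)→3000, (A,merge)→5400, (E,merge)→5850, (A,hash)→9100, (A,nl)→25050 …(+1); best=1600 via (E,hash)
  {CE}: card=800; try (E,hash)→760, (C,merge)→1040, (E,merge)→1070, (C,hash)→1220, (C,nl)→4050, (E,nl)→4080; best=760 via (E,hash)
  {BE}: card=2000; try (E,hash)→760, (B,merge)→1040, (E,merge)→1070, (B,hash)→1220, (B,nl_idx)→2400, (B,nl)→4050 …(+1); best=760 via (E,hash)
  {ACE}: card=40000; try (C,hash)→5220, (A,hash)→10560, (A,merge)→14560, (C,merge)→34740, (A,nl_idx)→47960, (C,nl)→201600 …(+1); best=5220 via (C,hash)
  {ABE}: card=100000; try (B,hash)→5220, (A,hash)→11760, (A,merge)→29760, (B,merge)→34740, (A,nl_idx)→118760, (B,nl_idx)→119100 …(+2); best=5220 via (B,hash)
  {BCE}: card=32000; try (B,hash)→2680, (C,hash)→3880, (B,merge)→10200, (C,merge)→25400, (B,nl_idx)→38360, (B,nl)→64760 …(+1); best=2680 via (B,hash)
  {ABCE}: card=1600000; try (A,hash)→43680, (B,hash)→46340, (C,hash)→106340, (A,merge)→519680, (B,merge)→685860, (C,merge)→1805860 …(+5); best=43680 via (A,hash)

43680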